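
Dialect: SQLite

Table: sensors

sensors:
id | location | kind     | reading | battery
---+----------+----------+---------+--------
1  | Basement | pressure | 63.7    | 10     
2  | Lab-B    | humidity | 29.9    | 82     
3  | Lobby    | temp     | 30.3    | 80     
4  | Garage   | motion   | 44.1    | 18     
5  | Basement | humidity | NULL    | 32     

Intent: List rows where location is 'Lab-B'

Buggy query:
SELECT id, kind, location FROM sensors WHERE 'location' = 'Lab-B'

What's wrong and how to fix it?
Bug: 'location' in single quotes is a string literal, not the column; the comparison is literal-vs-literal and never true

Fix: Reference the column as location without single quotes

Corrected query:
SELECT id, kind, location FROM sensors WHERE location = 'Lab-B'

Result:
id | kind     | location
---+----------+---------
2  | humidity | Lab-B   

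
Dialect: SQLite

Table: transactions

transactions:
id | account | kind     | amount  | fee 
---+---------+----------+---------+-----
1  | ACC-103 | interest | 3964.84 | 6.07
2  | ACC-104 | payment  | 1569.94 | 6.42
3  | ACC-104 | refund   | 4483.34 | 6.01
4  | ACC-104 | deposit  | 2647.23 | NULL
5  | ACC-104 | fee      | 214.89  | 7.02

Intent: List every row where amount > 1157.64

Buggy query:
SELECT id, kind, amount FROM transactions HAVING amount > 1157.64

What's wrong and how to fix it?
Bug: This is a non-aggregate query (no GROUP BY, no aggregates), so in SQLite the HAVING clause is invalid here; a row-level condition belongs in WHERE

Fix: Use WHERE for row-level filtering

Corrected query:
SELECT id, kind, amount FROM transactions WHERE amount > 1157.64

Result:
id | kind     | amount 
---+----------+--------
1  | interest | 3964.84
2  | payment  | 1569.94
3  | refund   | 4483.34
4  | deposit  | 2647.23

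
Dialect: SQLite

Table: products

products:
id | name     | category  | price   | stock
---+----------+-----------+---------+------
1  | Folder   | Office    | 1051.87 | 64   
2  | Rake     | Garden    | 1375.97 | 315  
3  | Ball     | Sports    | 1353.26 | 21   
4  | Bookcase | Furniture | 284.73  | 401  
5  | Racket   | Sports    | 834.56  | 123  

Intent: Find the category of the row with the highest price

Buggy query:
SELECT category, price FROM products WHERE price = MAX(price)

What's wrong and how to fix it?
Bug: WHERE is evaluated per row; an aggregate over the whole table isn't defined there

Fix: Use a subquery: WHERE price = (SELECT MAX(price) FROM products)

Corrected query:
SELECT category, price FROM products WHERE price = (SELECT MAX(price) FROM products)

Result:
category | price  
---------+--------
Garden   | 1375.97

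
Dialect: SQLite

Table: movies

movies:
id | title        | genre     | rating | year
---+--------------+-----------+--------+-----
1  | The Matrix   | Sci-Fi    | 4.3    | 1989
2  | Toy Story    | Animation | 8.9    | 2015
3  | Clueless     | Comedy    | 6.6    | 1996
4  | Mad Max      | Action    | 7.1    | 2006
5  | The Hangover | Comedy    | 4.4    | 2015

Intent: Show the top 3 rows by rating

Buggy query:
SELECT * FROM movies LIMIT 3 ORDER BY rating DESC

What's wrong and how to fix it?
Bug: LIMIT must come after ORDER BY

Fix: Swap the clauses: ORDER BY first, then LIMIT

Corrected query:
SELECT * FROM movies ORDER BY rating DESC LIMIT 3

Result:
id | title     | genre     | rating | year
---+-----------+-----------+--------+-----
2  | Toy Story | Animation | 8.9    | 2015
4  | Mad Max   | Action    | 7.1    | 2006
3  | Clueless  | Comedy    | 6.6    | 1996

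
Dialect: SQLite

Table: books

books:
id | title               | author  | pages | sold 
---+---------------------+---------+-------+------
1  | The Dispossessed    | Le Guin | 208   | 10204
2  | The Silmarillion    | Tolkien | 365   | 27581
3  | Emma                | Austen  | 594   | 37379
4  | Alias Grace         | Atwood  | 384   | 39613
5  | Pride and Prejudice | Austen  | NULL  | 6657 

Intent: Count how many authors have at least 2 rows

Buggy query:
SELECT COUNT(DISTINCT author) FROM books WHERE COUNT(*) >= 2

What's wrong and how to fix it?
Bug: WHERE filters individual rows, not groups, so a group-level COUNT is invalid there

Fix: Group first with HAVING COUNT(*) >= 2, then COUNT the resulting groups

Corrected query:
SELECT COUNT(*) FROM (SELECT author FROM books GROUP BY author HAVING COUNT(*) >= 2)

Result:
COUNT(*)
--------
1       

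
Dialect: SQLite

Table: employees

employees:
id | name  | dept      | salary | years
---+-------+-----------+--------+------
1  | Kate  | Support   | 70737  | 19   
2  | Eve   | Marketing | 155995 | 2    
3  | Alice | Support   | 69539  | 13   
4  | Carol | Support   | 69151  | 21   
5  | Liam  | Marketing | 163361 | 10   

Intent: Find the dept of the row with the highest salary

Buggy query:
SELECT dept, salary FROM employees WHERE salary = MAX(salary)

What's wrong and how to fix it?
Bug: MAX(salary) is an aggregate and cannot be used directly in WHERE

Fix: Use a subquery: WHERE salary = (SELECT MAX(salary) FROM employees)

Corrected query:
SELECT dept, salary FROM employees WHERE salary = (SELECT MAX(salary) FROM employees)

Result:
dept      | salary
----------+-------
Marketing | 163361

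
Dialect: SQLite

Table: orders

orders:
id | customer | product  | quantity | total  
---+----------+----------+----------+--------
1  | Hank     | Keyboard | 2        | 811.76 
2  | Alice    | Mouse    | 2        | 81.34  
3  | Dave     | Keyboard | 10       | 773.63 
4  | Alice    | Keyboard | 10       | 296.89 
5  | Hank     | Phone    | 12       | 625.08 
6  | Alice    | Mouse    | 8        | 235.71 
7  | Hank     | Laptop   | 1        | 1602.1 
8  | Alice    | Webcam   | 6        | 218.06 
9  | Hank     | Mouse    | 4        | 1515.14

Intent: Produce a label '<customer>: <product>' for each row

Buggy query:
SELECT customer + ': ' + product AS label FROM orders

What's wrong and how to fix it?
Bug: '+' is numeric addition; on text columns SQLite converts them to 0 instead of concatenating

Fix: Replace + with || to concatenate text

Corrected query:
SELECT customer || ': ' || product AS label FROM orders

Result:
label          
---------------
Hank: Keyboard 
Alice: Mouse   
Dave: Keyboard 
Alice: Keyboard
Hank: Phone    
Alice: Mouse   
Hank: Laptop   
Alice: Webcam  
Hank: Mouse    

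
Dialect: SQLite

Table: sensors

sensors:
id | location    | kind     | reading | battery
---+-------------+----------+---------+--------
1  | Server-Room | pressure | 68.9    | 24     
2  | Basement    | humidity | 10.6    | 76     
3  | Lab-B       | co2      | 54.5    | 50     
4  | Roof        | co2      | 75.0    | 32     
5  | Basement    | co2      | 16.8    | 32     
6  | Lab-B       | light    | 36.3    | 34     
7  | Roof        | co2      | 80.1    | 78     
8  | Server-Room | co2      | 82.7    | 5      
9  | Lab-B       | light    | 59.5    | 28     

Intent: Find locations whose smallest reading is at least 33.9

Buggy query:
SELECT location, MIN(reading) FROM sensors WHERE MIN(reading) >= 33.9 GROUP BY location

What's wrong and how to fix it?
Bug: MIN() in WHERE is a misuse of aggregate

Fix: Replace WHERE with HAVING after the GROUP BY

Corrected query:
SELECT location, MIN(reading) FROM sensors GROUP BY location HAVING MIN(reading) >= 33.9

Result:
location    | MIN(reading)
------------+-------------
Lab-B       | 36.3        
Roof        | 75          
Server-Room | 68.9        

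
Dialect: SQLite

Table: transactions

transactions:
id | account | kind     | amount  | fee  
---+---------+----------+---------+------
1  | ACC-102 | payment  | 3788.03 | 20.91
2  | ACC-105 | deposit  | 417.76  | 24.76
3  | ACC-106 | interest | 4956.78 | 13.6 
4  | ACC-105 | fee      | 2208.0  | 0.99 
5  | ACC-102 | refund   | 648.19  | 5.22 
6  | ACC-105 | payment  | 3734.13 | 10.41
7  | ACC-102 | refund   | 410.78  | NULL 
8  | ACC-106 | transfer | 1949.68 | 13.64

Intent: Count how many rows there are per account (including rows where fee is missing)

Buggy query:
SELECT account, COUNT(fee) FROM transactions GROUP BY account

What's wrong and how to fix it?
Bug: COUNT(column) counts non-NULL values only; rows with NULL fee aren't counted

Fix: Replace COUNT(fee) with COUNT(*)

Corrected query:
SELECT account, COUNT(*) FROM transactions GROUP BY account

Result:
account | COUNT(*)
--------+---------
ACC-102 | 3       
ACC-105 | 3       
ACC-106 | 2       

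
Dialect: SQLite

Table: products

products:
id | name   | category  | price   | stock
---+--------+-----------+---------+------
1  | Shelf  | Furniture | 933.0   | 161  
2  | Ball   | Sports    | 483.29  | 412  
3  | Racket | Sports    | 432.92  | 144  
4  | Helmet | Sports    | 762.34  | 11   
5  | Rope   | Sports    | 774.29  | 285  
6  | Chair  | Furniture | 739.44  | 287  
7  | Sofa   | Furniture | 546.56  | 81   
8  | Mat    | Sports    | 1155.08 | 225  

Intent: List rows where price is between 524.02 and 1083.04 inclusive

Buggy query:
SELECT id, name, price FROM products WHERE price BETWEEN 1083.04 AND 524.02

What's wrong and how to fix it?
Bug: BETWEEN expects the lower bound first; with 1083.04 AND 524.02 the range is empty

Fix: Write BETWEEN 524.02 AND 1083.04

Corrected query:
SELECT id, name, price FROM products WHERE price BETWEEN 524.02 AND 1083.04

Result:
id | name   | price 
---+--------+-------
1  | Shelf  | 933   
4  | Helmet | 762.34
5  | Rope   | 774.29
6  | Chair  | 739.44
7  | Sofa   | 546.56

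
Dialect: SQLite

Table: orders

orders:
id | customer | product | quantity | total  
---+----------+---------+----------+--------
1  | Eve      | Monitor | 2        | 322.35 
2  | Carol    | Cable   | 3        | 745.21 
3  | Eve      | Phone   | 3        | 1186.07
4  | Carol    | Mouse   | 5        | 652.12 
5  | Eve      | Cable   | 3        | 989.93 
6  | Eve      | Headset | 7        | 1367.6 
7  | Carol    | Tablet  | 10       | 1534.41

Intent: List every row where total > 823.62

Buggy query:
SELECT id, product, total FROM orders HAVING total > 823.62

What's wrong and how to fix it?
Bug: This is a non-aggregate query (no GROUP BY, no aggregates), so in SQLite the HAVING clause is invalid here; a row-level condition belongs in WHERE

Fix: Replace HAVING with WHERE since the condition applies to individual rows

Corrected query:
SELECT id, product, total FROM orders WHERE total > 823.62

Result:
id | product | total  
---+---------+--------
3  | Phone   | 1186.07
5  | Cable   | 989.93 
6  | Headset | 1367.6 
7  | Tablet  | 1534.41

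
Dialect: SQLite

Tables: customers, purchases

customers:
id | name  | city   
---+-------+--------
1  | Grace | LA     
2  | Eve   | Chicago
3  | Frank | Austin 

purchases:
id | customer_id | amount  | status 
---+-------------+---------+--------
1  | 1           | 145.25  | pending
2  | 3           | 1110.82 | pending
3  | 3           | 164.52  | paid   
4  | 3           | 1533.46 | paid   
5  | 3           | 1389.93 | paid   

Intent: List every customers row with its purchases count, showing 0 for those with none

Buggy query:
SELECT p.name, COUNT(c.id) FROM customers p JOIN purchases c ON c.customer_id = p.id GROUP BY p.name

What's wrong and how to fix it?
Bug: INNER JOIN drops customers rows that have no matching purchases rows

Fix: Switch to LEFT JOIN to retain unmatched parent rows

Corrected query:
SELECT p.name, COUNT(c.id) FROM customers p LEFT JOIN purchases c ON c.customer_id = p.id GROUP BY p.name

Result:
name  | COUNT(c.id)
------+------------
Eve   | 0          
Frank | 4          
Grace | 1          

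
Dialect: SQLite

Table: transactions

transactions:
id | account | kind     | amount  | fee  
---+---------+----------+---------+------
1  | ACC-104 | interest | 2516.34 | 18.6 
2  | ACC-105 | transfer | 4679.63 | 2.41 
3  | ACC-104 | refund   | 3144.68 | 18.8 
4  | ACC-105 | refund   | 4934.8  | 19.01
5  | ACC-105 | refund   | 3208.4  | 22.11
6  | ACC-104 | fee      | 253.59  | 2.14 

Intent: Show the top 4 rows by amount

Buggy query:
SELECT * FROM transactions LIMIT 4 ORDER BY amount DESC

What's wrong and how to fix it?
Bug: LIMIT must come after ORDER BY

Fix: Swap the clauses: ORDER BY first, then LIMIT

Corrected query:
SELECT * FROM transactions ORDER BY amount DESC LIMIT 4

Result:
id | account | kind     | amount  | fee  
---+---------+----------+---------+------
4  | ACC-105 | refund   | 4934.8  | 19.01
2  | ACC-105 | transfer | 4679.63 | 2.41 
5  | ACC-105 | refund   | 3208.4  | 22.11
3  | ACC-104 | refund   | 3144.68 | 18.8 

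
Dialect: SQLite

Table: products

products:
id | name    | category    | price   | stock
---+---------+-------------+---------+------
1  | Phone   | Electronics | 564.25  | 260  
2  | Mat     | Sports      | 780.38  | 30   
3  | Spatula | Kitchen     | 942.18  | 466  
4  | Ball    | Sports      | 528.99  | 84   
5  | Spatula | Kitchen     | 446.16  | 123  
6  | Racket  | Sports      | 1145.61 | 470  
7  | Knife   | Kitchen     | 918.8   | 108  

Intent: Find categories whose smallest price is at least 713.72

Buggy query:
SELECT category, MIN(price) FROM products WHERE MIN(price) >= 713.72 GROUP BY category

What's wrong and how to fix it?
Bug: Aggregates like MIN are computed per group after WHERE runs

Fix: Replace WHERE with HAVING after the GROUP BY

Corrected query:
SELECT category, MIN(price) FROM products GROUP BY category HAVING MIN(price) >= 713.72

Result:
(no rows)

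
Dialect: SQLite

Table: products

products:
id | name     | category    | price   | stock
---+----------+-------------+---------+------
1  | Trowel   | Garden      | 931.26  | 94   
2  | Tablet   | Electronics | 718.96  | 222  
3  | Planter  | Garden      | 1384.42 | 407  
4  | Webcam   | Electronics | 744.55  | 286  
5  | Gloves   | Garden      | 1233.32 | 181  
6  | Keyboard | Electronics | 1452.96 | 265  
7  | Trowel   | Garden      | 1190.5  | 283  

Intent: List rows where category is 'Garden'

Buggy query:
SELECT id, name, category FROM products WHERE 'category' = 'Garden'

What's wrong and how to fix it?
Bug: Single quotes denote string literals in SQL; the column name is being compared as a constant string

Fix: Reference the column as category without single quotes

Corrected query:
SELECT id, name, category FROM products WHERE category = 'Garden'

Result:
id | name    | category
---+---------+---------
1  | Trowel  | Garden  
3  | Planter | Garden  
5  | Gloves  | Garden  
7  | Trowel  | Garden  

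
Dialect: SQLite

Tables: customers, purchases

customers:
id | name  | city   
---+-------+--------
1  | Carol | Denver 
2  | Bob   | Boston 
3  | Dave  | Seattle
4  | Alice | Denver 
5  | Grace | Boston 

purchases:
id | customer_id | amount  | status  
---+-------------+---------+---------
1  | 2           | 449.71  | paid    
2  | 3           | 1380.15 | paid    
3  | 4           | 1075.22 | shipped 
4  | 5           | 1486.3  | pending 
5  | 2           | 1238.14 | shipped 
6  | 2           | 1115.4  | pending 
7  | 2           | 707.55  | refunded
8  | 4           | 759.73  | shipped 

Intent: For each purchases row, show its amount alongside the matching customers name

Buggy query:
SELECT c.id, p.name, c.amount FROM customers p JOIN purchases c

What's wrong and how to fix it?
Bug: JOIN with no ON clause produces a cartesian product; every purchases row pairs with every customers row

Fix: Specify the join condition linking the foreign key to the parent id

Corrected query:
SELECT c.id, p.name, c.amount FROM customers p JOIN purchases c ON c.customer_id = p.id

Result:
id | name  | amount 
---+-------+--------
1  | Bob   | 449.71 
2  | Dave  | 1380.15
3  | Alice | 1075.22
4  | Grace | 1486.3 
5  | Bob   | 1238.14
6  | Bob   | 1115.4 
7  | Bob   | 707.55 
8  | Alice | 759.73 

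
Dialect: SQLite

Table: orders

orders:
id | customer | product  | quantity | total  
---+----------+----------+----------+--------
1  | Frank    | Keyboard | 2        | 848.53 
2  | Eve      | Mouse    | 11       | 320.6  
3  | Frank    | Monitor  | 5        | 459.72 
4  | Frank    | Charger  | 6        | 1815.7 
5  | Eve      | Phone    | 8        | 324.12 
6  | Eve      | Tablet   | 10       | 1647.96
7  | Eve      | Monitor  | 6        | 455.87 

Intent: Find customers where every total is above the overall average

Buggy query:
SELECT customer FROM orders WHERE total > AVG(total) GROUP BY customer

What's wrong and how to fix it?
Bug: AVG() is an aggregate; it can't sit directly in WHERE

Fix: Use a subquery for AVG and a HAVING MIN(...) filter so the condition holds for every row in the group

Corrected query:
SELECT customer FROM orders GROUP BY customer HAVING MIN(total) > (SELECT AVG(total) FROM orders)

Result:
(no rows)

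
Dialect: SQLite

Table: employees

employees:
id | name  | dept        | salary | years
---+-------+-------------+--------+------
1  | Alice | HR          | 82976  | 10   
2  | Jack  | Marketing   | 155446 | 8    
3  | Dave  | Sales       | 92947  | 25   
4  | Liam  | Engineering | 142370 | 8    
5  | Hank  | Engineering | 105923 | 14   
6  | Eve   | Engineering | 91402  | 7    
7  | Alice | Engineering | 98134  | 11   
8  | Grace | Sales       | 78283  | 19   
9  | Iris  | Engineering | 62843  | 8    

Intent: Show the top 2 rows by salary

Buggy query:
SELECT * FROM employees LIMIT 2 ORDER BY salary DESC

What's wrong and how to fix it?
Bug: ORDER BY cannot follow LIMIT; LIMIT is the final clause

Fix: Swap the clauses: ORDER BY first, then LIMIT

Corrected query:
SELECT * FROM employees ORDER BY salary DESC LIMIT 2

Result:
id | name | dept        | salary | years
---+------+-------------+--------+------
2  | Jack | Marketing   | 155446 | 8    
4  | Liam | Engineering | 142370 | 8    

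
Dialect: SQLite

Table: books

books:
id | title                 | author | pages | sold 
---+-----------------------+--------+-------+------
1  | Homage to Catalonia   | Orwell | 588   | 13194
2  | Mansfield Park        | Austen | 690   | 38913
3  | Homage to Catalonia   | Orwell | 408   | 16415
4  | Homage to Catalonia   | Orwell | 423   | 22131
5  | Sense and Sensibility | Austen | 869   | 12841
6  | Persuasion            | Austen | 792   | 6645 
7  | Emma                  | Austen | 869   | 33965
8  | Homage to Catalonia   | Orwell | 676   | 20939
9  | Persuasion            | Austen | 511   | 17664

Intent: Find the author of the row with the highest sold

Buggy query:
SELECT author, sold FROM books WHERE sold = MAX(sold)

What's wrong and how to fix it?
Bug: MAX(sold) is an aggregate and cannot be used directly in WHERE

Fix: Wrap MAX in a scalar subquery so WHERE compares against a single value

Corrected query:
SELECT author, sold FROM books WHERE sold = (SELECT MAX(sold) FROM books)

Result:
author | sold 
-------+------
Austen | 38913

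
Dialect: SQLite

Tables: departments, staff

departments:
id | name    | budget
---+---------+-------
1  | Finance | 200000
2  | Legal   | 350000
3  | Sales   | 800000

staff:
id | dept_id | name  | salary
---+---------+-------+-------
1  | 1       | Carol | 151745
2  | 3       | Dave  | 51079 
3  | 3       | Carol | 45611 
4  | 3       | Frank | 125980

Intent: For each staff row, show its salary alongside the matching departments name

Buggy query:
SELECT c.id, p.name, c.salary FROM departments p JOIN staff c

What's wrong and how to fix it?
Bug: JOIN with no ON clause produces a cartesian product; every staff row pairs with every departments row

Fix: Specify the join condition linking the foreign key to the parent id

Corrected query:
SELECT c.id, p.name, c.salary FROM departments p JOIN staff c ON c.dept_id = p.id

Result:
id | name    | salary
---+---------+-------
1  | Finance | 151745
2  | Sales   | 51079 
3  | Sales   | 45611 
4  | Sales   | 125980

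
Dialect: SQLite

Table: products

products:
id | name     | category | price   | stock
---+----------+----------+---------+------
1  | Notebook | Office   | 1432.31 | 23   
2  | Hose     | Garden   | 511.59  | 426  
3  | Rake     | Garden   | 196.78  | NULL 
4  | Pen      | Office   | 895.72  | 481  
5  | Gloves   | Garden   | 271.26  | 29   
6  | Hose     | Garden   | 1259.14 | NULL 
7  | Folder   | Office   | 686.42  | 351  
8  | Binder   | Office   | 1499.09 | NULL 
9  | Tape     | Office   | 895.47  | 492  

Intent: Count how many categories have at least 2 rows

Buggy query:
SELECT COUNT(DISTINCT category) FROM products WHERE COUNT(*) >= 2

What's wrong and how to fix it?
Bug: COUNT(*) cannot appear in WHERE; the per-group count doesn't exist yet

Fix: Group first with HAVING COUNT(*) >= 2, then COUNT the resulting groups

Corrected query:
SELECT COUNT(*) FROM (SELECT category FROM products GROUP BY category HAVING COUNT(*) >= 2)

Result:
COUNT(*)
--------
2       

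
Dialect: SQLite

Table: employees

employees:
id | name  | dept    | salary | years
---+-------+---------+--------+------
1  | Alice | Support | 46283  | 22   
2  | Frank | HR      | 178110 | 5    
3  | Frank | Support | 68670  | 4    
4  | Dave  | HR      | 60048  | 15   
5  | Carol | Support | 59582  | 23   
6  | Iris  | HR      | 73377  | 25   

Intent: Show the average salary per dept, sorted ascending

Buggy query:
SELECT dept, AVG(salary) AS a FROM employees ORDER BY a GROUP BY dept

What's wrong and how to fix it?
Bug: ORDER BY appears before GROUP BY; SQL clause order requires GROUP BY first

Fix: Move ORDER BY to the end, after GROUP BY

Corrected query:
SELECT dept, AVG(salary) AS a FROM employees GROUP BY dept ORDER BY a

Result:
dept    | a           
--------+-------------
Support | 58178.333333
HR      | 103845      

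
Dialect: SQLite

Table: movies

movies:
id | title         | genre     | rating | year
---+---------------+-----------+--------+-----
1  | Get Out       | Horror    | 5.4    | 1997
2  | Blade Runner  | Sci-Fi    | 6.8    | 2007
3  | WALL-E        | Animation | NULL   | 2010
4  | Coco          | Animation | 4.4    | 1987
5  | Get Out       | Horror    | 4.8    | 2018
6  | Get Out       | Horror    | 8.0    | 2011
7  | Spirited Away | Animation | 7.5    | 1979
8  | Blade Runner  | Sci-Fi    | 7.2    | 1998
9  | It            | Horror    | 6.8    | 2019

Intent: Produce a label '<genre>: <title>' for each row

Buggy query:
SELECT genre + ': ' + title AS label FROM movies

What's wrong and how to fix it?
Bug: '+' is numeric addition; on text columns SQLite converts them to 0 instead of concatenating

Fix: Use the || operator for string concatenation

Corrected query:
SELECT genre || ': ' || title AS label FROM movies

Result:
label                   
------------------------
Horror: Get Out         
Sci-Fi: Blade Runner    
Animation: WALL-E       
Animation: Coco         
Horror: Get Out         
Horror: Get Out         
Animation: Spirited Away
Sci-Fi: Blade Runner    
Horror: It              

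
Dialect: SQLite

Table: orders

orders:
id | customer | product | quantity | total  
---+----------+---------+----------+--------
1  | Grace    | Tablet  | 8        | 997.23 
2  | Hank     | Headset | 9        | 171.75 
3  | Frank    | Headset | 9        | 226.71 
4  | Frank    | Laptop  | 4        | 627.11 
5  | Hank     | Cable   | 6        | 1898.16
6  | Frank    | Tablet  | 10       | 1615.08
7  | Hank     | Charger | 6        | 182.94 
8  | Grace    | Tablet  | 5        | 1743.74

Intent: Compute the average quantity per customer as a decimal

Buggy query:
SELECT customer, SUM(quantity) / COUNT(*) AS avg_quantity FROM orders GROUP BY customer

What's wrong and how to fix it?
Bug: SUM(quantity) and COUNT(*) are both integers; the division truncates the fractional part

Fix: Multiply by 1.0 (or CAST to REAL) to force floating-point division

Corrected query:
SELECT customer, SUM(quantity) * 1.0 / COUNT(*) AS avg_quantity FROM orders GROUP BY customer

Result:
customer | avg_quantity
---------+-------------
Frank    | 7.666667    
Grace    | 6.5         
Hank     | 7           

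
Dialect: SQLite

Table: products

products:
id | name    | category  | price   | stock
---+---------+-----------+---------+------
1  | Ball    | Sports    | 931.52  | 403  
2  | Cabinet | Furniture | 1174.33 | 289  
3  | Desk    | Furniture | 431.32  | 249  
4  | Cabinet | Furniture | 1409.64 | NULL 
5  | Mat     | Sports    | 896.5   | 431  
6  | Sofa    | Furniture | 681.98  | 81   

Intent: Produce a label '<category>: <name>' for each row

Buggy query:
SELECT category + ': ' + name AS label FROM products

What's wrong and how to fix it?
Bug: '+' is numeric addition; on text columns SQLite converts them to 0 instead of concatenating

Fix: Replace + with || to concatenate text

Corrected query:
SELECT category || ': ' || name AS label FROM products

Result:
label             
------------------
Sports: Ball      
Furniture: Cabinet
Furniture: Desk   
Furniture: Cabinet
Sports: Mat       
Furniture: Sofa   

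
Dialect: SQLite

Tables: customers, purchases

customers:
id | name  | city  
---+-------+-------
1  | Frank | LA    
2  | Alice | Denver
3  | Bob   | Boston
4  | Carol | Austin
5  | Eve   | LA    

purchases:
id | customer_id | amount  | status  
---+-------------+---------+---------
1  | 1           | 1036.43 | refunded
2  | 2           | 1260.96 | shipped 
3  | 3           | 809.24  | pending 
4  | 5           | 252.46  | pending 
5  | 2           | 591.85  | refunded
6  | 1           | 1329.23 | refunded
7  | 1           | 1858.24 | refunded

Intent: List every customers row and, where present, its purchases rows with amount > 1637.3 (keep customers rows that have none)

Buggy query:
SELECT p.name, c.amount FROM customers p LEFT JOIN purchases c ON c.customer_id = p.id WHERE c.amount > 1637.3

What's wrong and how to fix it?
Bug: A WHERE condition on the right-hand table after LEFT JOIN drops unmatched parents

Fix: Move the right-table condition into the ON clause so unmatched parents are kept

Corrected query:
SELECT p.name, c.amount FROM customers p LEFT JOIN purchases c ON c.customer_id = p.id AND c.amount > 1637.3

Result:
name  | amount 
------+--------
Frank | 1858.24
Alice | NULL   
Bob   | NULL   
Carol | NULL   
Eve   | NULL   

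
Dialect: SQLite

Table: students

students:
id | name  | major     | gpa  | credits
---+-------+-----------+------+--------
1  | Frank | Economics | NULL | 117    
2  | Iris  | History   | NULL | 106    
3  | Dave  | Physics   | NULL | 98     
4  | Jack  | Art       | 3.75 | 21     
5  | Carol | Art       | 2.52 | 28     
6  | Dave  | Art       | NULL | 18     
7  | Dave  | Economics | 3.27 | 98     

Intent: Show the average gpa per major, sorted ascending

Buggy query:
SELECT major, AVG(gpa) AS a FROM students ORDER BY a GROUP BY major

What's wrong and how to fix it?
Bug: GROUP BY must precede ORDER BY

Fix: Reorder: SELECT … FROM … GROUP BY … ORDER BY …

Corrected query:
SELECT major, AVG(gpa) AS a FROM students GROUP BY major ORDER BY a

Result:
major     | a    
----------+------
History   | NULL 
Physics   | NULL 
Art       | 3.135
Economics | 3.27 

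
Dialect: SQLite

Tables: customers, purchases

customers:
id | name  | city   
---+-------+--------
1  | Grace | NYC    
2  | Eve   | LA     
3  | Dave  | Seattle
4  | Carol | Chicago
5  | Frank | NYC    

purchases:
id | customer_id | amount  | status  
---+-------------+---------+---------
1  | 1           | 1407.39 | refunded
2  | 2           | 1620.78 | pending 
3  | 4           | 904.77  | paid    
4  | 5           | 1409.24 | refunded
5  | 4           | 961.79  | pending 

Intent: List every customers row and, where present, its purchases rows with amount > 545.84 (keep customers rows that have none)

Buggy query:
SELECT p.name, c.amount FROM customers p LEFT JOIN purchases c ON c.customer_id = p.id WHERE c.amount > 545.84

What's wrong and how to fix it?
Bug: Filtering c.amount in WHERE discards the NULL rows produced by LEFT JOIN, turning it into an inner join

Fix: Move the right-table condition into the ON clause so unmatched parents are kept

Corrected query:
SELECT p.name, c.amount FROM customers p LEFT JOIN purchases c ON c.customer_id = p.id AND c.amount > 545.84

Result:
name  | amount 
------+--------
Grace | 1407.39
Eve   | 1620.78
Dave  | NULL   
Carol | 904.77 
Carol | 961.79 
Frank | 1409.24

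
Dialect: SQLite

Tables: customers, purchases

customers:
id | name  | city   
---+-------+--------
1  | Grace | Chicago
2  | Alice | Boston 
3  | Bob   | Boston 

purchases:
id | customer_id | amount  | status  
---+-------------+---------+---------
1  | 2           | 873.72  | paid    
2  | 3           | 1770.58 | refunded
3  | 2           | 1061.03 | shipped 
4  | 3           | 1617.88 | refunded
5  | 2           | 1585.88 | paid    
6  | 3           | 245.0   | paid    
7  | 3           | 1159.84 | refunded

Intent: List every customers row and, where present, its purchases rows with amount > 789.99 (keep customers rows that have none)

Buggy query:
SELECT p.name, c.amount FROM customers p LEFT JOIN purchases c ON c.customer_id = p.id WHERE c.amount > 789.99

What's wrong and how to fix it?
Bug: Filtering c.amount in WHERE discards the NULL rows produced by LEFT JOIN, turning it into an inner join

Fix: Put 'c.amount > 789.99' in the JOIN's ON clause instead of WHERE

Corrected query:
SELECT p.name, c.amount FROM customers p LEFT JOIN purchases c ON c.customer_id = p.id AND c.amount > 789.99

Result:
name  | amount 
------+--------
Grace | NULL   
Alice | 873.72 
Alice | 1061.03
Alice | 1585.88
Bob   | 1159.84
Bob   | 1617.88
Bob   | 1770.58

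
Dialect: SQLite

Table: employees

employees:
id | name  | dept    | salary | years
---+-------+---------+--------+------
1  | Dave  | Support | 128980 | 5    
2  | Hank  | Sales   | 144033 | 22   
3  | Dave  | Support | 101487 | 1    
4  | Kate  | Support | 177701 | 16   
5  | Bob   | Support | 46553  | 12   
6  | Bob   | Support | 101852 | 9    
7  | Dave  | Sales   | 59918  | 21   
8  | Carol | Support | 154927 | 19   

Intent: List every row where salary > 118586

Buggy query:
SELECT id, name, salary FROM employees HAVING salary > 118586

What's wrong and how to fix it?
Bug: This is a non-aggregate query (no GROUP BY, no aggregates), so in SQLite the HAVING clause is invalid here; a row-level condition belongs in WHERE

Fix: Use WHERE for row-level filtering

Corrected query:
SELECT id, name, salary FROM employees WHERE salary > 118586

Result:
id | name  | salary
---+-------+-------
1  | Dave  | 128980
2  | Hank  | 144033
4  | Kate  | 177701
8  | Carol | 154927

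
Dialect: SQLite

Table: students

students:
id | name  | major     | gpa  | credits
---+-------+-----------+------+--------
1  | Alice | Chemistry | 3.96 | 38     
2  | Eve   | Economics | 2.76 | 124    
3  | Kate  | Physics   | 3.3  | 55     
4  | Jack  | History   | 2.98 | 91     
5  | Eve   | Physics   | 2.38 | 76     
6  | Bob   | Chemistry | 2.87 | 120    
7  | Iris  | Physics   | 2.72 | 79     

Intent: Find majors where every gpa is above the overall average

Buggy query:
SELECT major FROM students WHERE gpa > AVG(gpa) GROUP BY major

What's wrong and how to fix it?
Bug: AVG() is an aggregate; it can't sit directly in WHERE

Fix: Use a subquery for AVG and a HAVING MIN(...) filter so the condition holds for every row in the group

Corrected query:
SELECT major FROM students GROUP BY major HAVING MIN(gpa) > (SELECT AVG(gpa) FROM students)

Result:
(no rows)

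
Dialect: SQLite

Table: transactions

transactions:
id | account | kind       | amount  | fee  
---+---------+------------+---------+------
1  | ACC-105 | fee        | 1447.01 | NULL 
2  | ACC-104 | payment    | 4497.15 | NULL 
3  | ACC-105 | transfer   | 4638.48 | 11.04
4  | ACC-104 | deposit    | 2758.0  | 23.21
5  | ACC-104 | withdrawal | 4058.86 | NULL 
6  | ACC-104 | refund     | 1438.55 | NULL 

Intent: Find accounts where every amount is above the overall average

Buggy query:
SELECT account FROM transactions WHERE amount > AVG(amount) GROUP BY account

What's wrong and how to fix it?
Bug: AVG() is an aggregate; it can't sit directly in WHERE

Fix: Use a subquery for AVG and a HAVING MIN(...) filter so the condition holds for every row in the group

Corrected query:
SELECT account FROM transactions GROUP BY account HAVING MIN(amount) > (SELECT AVG(amount) FROM transactions)

Result:
(no rows)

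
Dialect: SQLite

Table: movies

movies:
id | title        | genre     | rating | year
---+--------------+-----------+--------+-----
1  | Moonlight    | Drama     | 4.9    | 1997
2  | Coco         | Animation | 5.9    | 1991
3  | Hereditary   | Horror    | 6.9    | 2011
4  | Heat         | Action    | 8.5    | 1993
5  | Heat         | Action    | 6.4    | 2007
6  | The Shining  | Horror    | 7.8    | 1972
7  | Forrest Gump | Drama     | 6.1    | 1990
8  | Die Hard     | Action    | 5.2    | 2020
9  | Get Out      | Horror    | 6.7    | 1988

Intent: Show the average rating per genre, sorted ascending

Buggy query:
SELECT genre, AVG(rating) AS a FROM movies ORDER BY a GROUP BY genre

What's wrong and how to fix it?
Bug: GROUP BY must precede ORDER BY

Fix: Reorder: SELECT … FROM … GROUP BY … ORDER BY …

Corrected query:
SELECT genre, AVG(rating) AS a FROM movies GROUP BY genre ORDER BY a

Result:
genre     | a       
----------+---------
Drama     | 5.5     
Animation | 5.9     
Action    | 6.7     
Horror    | 7.133333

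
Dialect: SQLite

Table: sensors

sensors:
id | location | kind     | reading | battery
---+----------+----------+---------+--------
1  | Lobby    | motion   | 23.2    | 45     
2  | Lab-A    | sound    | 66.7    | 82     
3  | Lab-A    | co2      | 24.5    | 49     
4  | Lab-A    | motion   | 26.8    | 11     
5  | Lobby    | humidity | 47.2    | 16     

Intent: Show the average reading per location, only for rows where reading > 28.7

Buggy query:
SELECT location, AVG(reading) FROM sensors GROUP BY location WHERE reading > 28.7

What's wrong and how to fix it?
Bug: Row-level WHERE must come before GROUP BY in the clause order

Fix: Place WHERE between FROM and GROUP BY

Corrected query:
SELECT location, AVG(reading) FROM sensors WHERE reading > 28.7 GROUP BY location

Result:
location | AVG(reading)
---------+-------------
Lab-A    | 66.7        
Lobby    | 47.2        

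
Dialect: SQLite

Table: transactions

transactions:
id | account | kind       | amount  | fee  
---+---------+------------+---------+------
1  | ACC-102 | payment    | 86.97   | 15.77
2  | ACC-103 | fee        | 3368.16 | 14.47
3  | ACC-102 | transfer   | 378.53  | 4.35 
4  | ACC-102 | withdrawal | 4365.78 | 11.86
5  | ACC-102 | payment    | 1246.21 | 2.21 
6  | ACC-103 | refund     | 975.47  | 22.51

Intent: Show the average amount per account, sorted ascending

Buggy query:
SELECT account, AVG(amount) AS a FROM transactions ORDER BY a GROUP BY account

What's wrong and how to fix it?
Bug: GROUP BY must precede ORDER BY

Fix: Move ORDER BY to the end, after GROUP BY

Corrected query:
SELECT account, AVG(amount) AS a FROM transactions GROUP BY account ORDER BY a

Result:
account | a        
--------+----------
ACC-102 | 1519.3725
ACC-103 | 2171.815 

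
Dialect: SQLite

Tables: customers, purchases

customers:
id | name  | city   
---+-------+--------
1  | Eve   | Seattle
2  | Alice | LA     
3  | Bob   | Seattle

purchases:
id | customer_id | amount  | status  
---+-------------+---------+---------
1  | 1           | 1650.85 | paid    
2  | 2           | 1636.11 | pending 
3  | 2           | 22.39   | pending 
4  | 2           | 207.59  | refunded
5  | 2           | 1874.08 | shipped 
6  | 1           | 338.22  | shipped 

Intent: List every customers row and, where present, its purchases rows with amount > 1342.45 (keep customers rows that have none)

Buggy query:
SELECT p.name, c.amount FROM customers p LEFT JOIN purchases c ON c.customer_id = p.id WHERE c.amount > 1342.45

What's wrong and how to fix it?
Bug: Filtering c.amount in WHERE discards the NULL rows produced by LEFT JOIN, turning it into an inner join

Fix: Put 'c.amount > 1342.45' in the JOIN's ON clause instead of WHERE

Corrected query:
SELECT p.name, c.amount FROM customers p LEFT JOIN purchases c ON c.customer_id = p.id AND c.amount > 1342.45

Result:
name  | amount 
------+--------
Eve   | 1650.85
Alice | 1636.11
Alice | 1874.08
Bob   | NULL   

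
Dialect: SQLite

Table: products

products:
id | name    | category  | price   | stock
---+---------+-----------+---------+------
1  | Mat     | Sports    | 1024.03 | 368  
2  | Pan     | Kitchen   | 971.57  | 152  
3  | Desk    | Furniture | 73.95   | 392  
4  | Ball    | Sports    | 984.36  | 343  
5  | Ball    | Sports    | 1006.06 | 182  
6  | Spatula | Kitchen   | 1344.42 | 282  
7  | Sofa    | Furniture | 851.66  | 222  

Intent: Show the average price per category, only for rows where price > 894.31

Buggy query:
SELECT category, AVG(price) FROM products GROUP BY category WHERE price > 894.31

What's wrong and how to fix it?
Bug: WHERE cannot follow GROUP BY

Fix: Place WHERE between FROM and GROUP BY

Corrected query:
SELECT category, AVG(price) FROM products WHERE price > 894.31 GROUP BY category

Result:
category | AVG(price) 
---------+------------
Kitchen  | 1157.995   
Sports   | 1004.816667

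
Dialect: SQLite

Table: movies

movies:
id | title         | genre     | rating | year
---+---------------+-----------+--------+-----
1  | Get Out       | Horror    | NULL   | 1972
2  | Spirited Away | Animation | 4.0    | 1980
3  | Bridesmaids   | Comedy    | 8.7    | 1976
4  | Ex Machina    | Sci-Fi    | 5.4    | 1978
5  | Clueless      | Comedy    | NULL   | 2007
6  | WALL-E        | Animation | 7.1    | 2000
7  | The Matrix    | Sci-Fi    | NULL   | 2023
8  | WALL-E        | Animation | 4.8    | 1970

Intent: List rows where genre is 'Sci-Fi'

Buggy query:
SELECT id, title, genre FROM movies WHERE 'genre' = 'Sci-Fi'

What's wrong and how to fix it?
Bug: Single quotes denote string literals in SQL; the column name is being compared as a constant string

Fix: Remove the quotes around the column name (or use double quotes for an identifier)

Corrected query:
SELECT id, title, genre FROM movies WHERE genre = 'Sci-Fi'

Result:
id | title      | genre 
---+------------+-------
4  | Ex Machina | Sci-Fi
7  | The Matrix | Sci-Fi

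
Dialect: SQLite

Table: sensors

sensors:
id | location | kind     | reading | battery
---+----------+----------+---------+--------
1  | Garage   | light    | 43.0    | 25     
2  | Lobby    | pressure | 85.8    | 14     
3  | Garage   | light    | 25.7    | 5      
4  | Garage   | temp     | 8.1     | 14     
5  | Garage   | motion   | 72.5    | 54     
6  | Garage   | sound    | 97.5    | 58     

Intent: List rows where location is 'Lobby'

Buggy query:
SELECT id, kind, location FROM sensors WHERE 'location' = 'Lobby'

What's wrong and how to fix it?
Bug: 'location' in single quotes is a string literal, not the column; the comparison is literal-vs-literal and never true

Fix: Remove the quotes around the column name (or use double quotes for an identifier)

Corrected query:
SELECT id, kind, location FROM sensors WHERE location = 'Lobby'

Result:
id | kind     | location
---+----------+---------
2  | pressure | Lobby   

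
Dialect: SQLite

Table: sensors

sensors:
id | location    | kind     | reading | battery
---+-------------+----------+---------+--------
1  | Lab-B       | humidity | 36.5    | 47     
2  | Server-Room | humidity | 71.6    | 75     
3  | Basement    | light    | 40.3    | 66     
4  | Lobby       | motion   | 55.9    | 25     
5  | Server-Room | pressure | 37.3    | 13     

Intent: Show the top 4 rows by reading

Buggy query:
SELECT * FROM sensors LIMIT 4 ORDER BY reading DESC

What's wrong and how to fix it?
Bug: ORDER BY cannot follow LIMIT; LIMIT is the final clause

Fix: Swap the clauses: ORDER BY first, then LIMIT

Corrected query:
SELECT * FROM sensors ORDER BY reading DESC LIMIT 4

Result:
id | location    | kind     | reading | battery
---+-------------+----------+---------+--------
2  | Server-Room | humidity | 71.6    | 75     
4  | Lobby       | motion   | 55.9    | 25     
3  | Basement    | light    | 40.3    | 66     
5  | Server-Room | pressure | 37.3    | 13     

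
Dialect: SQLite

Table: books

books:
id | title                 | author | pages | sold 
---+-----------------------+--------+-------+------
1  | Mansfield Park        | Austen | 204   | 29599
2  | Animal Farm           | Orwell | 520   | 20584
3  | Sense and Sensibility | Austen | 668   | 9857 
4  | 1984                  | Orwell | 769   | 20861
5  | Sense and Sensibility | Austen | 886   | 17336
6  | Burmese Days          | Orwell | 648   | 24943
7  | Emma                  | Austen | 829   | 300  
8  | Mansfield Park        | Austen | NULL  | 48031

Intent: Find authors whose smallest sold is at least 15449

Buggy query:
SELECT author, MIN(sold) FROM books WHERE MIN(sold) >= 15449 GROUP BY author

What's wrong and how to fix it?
Bug: Aggregates like MIN are computed per group after WHERE runs

Fix: Use HAVING for the per-group MIN condition

Corrected query:
SELECT author, MIN(sold) FROM books GROUP BY author HAVING MIN(sold) >= 15449

Result:
author | MIN(sold)
-------+----------
Orwell | 20584    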